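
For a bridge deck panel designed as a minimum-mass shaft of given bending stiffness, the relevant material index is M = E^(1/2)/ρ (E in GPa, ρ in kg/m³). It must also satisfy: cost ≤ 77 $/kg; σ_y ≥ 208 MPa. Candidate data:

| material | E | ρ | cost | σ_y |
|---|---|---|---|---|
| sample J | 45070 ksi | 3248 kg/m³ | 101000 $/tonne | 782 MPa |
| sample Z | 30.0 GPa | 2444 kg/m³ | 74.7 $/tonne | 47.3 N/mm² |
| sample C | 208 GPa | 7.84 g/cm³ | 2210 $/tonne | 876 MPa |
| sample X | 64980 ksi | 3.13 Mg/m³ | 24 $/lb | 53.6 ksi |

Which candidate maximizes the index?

sample X

Screen on constraints: cost ≤ 77 $/kg; σ_y ≥ 208 MPa. Survivors: sample C, sample X.
Normalizing units and computing the index:
  sample C: E = 208.0 GPa, ρ = 7840 kg/m³
  sample X: E = 448.0 GPa, ρ = 3130 kg/m³
  sample X: M = 6.76×10⁻³
  sample C: M = 1.84×10⁻³
Sample X has the largest M.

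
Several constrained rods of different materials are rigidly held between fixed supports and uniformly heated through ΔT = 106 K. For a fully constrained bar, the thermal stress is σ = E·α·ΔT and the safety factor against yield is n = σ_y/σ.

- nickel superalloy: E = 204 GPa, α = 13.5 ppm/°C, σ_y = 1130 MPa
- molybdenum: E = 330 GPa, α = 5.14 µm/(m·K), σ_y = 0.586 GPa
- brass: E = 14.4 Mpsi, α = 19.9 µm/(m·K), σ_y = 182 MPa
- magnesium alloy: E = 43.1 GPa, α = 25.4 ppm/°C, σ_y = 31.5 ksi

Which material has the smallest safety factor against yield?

Converting E to GPa, α to ×10⁻⁶/K, σ_y to MPa, then σ and n for each:
  nickel superalloy: E = 204.0, α = 13.5, σ_y = 1130 → σ = 292 MPa, n = 3.87
  molybdenum: E = 330.0, α = 5.14, σ_y = 586.0 → σ = 180 MPa, n = 3.26
  brass: E = 99.28, α = 19.9, σ_y = 182.0 → σ = 209 MPa, n = 0.869
  magnesium alloy: E = 43.10, α = 25.4, σ_y = 217.2 → σ = 116 MPa, n = 1.87
The minimum is brass at n = 0.869.

brass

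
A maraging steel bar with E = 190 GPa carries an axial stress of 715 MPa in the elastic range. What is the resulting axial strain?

ε = σ/E = 715 / 190000 = 3.76×10⁻³.

3.76×10⁻³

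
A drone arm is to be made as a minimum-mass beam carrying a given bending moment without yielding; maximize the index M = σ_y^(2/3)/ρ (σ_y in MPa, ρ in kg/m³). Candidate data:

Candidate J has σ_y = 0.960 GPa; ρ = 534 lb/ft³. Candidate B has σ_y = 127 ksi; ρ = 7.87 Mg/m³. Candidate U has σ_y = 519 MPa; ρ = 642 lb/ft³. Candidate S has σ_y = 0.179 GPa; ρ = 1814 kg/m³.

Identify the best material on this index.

candidate S

Convert each candidate to consistent units, then evaluate M:
  candidate J: σ_y = 960.0 MPa, ρ = 8554 kg/m³
  candidate B: σ_y = 875.6 MPa, ρ = 7870 kg/m³
  candidate U: σ_y = 519.0 MPa, ρ = 10280 kg/m³
  candidate S: σ_y = 179.0 MPa, ρ = 1814 kg/m³
  candidate S: M = 17.5×10⁻³
  candidate B: M = 11.6×10⁻³
  candidate J: M = 11.4×10⁻³
  candidate U: M = 6.28×10⁻³
The maximum is for candidate S.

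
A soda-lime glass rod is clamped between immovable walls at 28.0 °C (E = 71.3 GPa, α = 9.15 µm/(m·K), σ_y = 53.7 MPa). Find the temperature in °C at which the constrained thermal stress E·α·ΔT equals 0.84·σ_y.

E·α·ΔT = 45.11 MPa ⇒ ΔT = 45.11 / (71.30×10³ × 9.15×10⁻⁶) = 69.14 K.
T = 28.0 + 69.14 = 97.14 °C.

97.1 °C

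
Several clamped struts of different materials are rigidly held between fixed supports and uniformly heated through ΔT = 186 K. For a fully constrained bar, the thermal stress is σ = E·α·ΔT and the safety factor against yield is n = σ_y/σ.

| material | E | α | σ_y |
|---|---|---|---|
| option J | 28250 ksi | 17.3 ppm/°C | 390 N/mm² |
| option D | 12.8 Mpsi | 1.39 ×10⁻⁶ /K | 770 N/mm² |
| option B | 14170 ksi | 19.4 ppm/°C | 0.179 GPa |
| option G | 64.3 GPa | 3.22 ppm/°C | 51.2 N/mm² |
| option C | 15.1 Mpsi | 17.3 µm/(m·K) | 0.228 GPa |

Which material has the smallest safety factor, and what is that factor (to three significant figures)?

In consistent units (E in GPa, α in ×10⁻⁶/K, σ_y in MPa):
  option J: E = 194.8, α = 17.3, σ_y = 390.0 → σ = 627 MPa, n = 0.622
  option D: E = 88.25, α = 1.39, σ_y = 770.0 → σ = 22.8 MPa, n = 33.7
  option B: E = 97.70, α = 19.4, σ_y = 179.0 → σ = 353 MPa, n = 0.508
  option G: E = 64.30, α = 3.22, σ_y = 51.20 → σ = 38.5 MPa, n = 1.33
  option C: E = 104.1, α = 17.3, σ_y = 228.0 → σ = 335 MPa, n = 0.681
The minimum is option B at n = 0.508.

option B, n = 0.508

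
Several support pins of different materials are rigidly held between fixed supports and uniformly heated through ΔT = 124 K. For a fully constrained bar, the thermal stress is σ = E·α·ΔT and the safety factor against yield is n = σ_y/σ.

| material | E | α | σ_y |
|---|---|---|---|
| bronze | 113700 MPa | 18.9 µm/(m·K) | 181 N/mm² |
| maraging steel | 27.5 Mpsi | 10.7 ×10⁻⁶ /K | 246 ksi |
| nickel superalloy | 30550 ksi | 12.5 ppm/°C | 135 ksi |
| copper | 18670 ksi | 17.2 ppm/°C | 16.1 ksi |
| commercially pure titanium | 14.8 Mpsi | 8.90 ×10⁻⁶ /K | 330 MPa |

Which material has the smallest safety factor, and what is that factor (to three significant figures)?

Per material, after unit conversion:
  bronze: E = 113.7, α = 18.9, σ_y = 181.0 → σ = 266 MPa, n = 0.679
  maraging steel: E = 189.6, α = 10.7, σ_y = 1696 → σ = 252 MPa, n = 6.74
  nickel superalloy: E = 210.6, α = 12.5, σ_y = 930.8 → σ = 326 MPa, n = 2.85
  copper: E = 128.7, α = 17.2, σ_y = 111.0 → σ = 275 MPa, n = 0.404
  commercially pure titanium: E = 102.0, α = 8.90, σ_y = 330.0 → σ = 113 MPa, n = 2.93
Copper has the lowest safety factor, n = 0.404.

copper, n = 0.404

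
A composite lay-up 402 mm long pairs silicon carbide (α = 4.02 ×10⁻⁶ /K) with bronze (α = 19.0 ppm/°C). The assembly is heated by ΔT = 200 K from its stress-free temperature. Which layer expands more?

bronze

α(silicon carbide) = 4.02×10⁻⁶/K vs α(bronze) = 19.0×10⁻⁶/K.
Higher α expands more for the same ΔT: bronze.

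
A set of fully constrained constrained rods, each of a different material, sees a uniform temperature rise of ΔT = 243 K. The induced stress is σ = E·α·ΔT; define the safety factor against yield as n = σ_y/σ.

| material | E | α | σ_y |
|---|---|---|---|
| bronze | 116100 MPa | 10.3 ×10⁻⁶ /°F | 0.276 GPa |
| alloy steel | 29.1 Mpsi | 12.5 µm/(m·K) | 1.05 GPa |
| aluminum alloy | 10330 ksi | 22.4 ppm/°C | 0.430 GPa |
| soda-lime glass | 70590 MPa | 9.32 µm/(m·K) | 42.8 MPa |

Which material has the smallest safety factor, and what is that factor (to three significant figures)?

soda-lime glass, n = 0.268

In consistent units (E in GPa, α in ×10⁻⁶/K, σ_y in MPa):
  bronze: E = 116.1, α = 18.5, σ_y = 276.0 → σ = 523 MPa, n = 0.528
  alloy steel: E = 200.6, α = 12.5, σ_y = 1050 → σ = 609 MPa, n = 1.72
  aluminum alloy: E = 71.22, α = 22.4, σ_y = 430.0 → σ = 388 MPa, n = 1.11
  soda-lime glass: E = 70.59, α = 9.32, σ_y = 42.80 → σ = 160 MPa, n = 0.268
The minimum is soda-lime glass at n = 0.268.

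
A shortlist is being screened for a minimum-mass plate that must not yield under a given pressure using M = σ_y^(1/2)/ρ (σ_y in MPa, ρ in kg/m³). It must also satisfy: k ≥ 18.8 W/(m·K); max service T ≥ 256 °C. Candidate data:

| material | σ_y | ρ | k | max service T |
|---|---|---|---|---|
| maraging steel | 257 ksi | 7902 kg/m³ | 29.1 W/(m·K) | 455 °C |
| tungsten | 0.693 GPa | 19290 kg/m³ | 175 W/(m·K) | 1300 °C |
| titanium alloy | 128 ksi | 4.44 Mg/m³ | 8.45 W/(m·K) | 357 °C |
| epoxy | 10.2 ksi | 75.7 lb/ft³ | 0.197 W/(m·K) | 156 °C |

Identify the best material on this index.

Screen on constraints: k ≥ 18.8 W/(m·K); max service T ≥ 256 °C. Survivors: maraging steel, tungsten.
After converting to SI:
  maraging steel: σ_y = 1772 MPa, ρ = 7902 kg/m³
  tungsten: σ_y = 693.0 MPa, ρ = 19290 kg/m³
  maraging steel: M = 5.33×10⁻³
  tungsten: M = 1.36×10⁻³
Maraging steel has the largest M.

maraging steel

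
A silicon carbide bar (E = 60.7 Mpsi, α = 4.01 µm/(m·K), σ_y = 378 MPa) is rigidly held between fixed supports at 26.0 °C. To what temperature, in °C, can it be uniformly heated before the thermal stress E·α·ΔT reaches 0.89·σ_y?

E = 60.7 Mpsi = 418.5 GPa.
E·α·ΔT = 336.4 MPa ⇒ ΔT = 336.4 / (418.5×10³ × 4.01×10⁻⁶) = 200.5 K.
T = 26.0 + 200.5 = 226.5 °C.

226 °C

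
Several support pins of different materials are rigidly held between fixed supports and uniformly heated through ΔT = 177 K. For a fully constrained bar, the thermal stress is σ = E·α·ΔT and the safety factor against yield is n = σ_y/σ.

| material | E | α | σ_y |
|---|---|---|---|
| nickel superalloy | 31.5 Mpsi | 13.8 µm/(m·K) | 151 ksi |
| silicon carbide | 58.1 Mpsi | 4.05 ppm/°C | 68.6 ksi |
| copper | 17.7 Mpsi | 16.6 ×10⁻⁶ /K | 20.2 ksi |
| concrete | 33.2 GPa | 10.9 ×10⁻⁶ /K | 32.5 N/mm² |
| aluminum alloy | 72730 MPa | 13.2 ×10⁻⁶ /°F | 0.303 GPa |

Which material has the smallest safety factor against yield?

Converting E to GPa, α to ×10⁻⁶/K, σ_y to MPa, then σ and n for each:
  nickel superalloy: E = 217.2, α = 13.8, σ_y = 1041 → σ = 530 MPa, n = 1.96
  silicon carbide: E = 400.6, α = 4.05, σ_y = 473.0 → σ = 287 MPa, n = 1.65
  copper: E = 122.0, α = 16.6, σ_y = 139.3 → σ = 359 MPa, n = 0.388
  concrete: E = 33.20, α = 10.9, σ_y = 32.50 → σ = 64.1 MPa, n = 0.507
  aluminum alloy: E = 72.73, α = 23.8, σ_y = 303.0 → σ = 306 MPa, n = 0.991
The minimum is copper at n = 0.388.

copper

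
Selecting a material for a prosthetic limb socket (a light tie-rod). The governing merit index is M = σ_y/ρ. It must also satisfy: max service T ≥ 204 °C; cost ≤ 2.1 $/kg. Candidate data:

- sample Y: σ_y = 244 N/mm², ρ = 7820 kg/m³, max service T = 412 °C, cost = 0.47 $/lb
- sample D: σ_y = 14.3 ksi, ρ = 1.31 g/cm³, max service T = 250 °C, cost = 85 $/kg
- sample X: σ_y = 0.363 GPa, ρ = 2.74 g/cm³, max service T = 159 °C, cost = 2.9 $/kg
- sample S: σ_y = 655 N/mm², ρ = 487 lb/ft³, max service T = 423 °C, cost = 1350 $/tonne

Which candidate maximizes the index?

sample S

Screen on constraints: max service T ≥ 204 °C; cost ≤ 2.1 $/kg. Survivors: sample Y, sample S.
After converting to SI:
  sample Y: σ_y = 244.0 MPa, ρ = 7820 kg/m³
  sample S: σ_y = 655.0 MPa, ρ = 7801 kg/m³
  sample S: M = 84.0 kN·m/kg
  sample Y: M = 31.2 kN·m/kg
The maximum is for sample S.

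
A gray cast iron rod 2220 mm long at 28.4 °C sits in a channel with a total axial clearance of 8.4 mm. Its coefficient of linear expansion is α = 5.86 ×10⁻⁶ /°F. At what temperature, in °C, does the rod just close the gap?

α = 5.86×10⁻⁶/°F × 9/5 = 10.5×10⁻⁶/K.
α·L₀·ΔT = 8.4 mm ⇒ ΔT = 8.4 / (10.5×10⁻⁶ × 2220.0) = 358.7 K.
T = 28.4 + 358.7 = 387.1 °C.

387 °C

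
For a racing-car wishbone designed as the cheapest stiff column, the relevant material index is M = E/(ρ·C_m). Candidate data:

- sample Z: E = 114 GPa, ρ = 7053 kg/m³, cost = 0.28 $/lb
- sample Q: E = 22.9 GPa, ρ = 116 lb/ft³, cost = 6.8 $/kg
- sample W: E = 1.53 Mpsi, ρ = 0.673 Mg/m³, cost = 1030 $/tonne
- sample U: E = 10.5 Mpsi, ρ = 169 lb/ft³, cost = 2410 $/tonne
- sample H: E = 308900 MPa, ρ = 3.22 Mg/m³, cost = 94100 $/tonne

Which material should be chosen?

sample Z

Normalizing units and computing the index:
  sample Z: E = 114.0 GPa, ρ = 7053 kg/m³, cost = 0.6173 $/kg
  sample Q: E = 22.90 GPa, ρ = 1858 kg/m³, cost = 6.800 $/kg
  sample W: E = 10.55 GPa, ρ = 673.0 kg/m³, cost = 1.030 $/kg
  sample U: E = 72.39 GPa, ρ = 2707 kg/m³, cost = 2.410 $/kg
  sample H: E = 308.9 GPa, ρ = 3220 kg/m³, cost = 94.10 $/kg
  sample Z: M = 26.2 MN·m per $
  sample W: M = 15.2 MN·m per $
  sample U: M = 11.1 MN·m per $
  sample Q: M = 1.81 MN·m per $
  sample H: M = 1.02 MN·m per $
Sample Z ranks first.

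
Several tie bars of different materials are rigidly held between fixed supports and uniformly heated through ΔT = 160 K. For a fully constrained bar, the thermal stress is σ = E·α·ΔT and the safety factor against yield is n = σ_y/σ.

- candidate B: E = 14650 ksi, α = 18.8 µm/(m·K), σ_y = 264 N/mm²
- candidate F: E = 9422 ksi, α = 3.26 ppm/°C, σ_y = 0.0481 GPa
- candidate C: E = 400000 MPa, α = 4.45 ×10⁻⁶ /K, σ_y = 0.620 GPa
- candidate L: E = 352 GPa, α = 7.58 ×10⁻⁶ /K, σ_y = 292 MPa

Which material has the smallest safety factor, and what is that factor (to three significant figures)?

candidate L, n = 0.684

Per material, after unit conversion:
  candidate B: E = 101.0, α = 18.8, σ_y = 264.0 → σ = 304 MPa, n = 0.869
  candidate F: E = 64.96, α = 3.26, σ_y = 48.10 → σ = 33.9 MPa, n = 1.42
  candidate C: E = 400.0, α = 4.45, σ_y = 620.0 → σ = 285 MPa, n = 2.18
  candidate L: E = 352.0, α = 7.58, σ_y = 292.0 → σ = 427 MPa, n = 0.684
Smallest n: candidate L with n = 0.684.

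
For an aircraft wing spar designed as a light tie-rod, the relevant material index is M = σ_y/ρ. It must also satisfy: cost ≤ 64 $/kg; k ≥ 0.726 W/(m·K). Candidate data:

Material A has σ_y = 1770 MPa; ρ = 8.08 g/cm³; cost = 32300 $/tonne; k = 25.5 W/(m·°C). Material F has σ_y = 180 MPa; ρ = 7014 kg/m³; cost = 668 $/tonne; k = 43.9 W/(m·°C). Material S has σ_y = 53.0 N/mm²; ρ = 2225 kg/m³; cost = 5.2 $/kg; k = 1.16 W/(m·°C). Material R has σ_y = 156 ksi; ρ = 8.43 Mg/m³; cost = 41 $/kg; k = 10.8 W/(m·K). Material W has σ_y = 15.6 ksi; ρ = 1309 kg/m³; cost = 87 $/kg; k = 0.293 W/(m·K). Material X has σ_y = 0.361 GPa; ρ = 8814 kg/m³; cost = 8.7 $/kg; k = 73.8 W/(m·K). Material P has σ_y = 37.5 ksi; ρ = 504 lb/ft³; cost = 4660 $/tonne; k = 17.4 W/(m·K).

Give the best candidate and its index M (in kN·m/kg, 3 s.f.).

Screen on constraints: cost ≤ 64 $/kg; k ≥ 0.726 W/(m·K). Survivors: material A, material F, material S, material R, material X, material P.
Convert each candidate to consistent units, then evaluate M:
  material A: σ_y = 1770 MPa, ρ = 8080 kg/m³
  material F: σ_y = 180.0 MPa, ρ = 7014 kg/m³
  material S: σ_y = 53.00 MPa, ρ = 2225 kg/m³
  material R: σ_y = 1076 MPa, ρ = 8430 kg/m³
  material X: σ_y = 361.0 MPa, ρ = 8814 kg/m³
  material P: σ_y = 258.6 MPa, ρ = 8073 kg/m³
  material A: M = 219 kN·m/kg
  material R: M = 128 kN·m/kg
  material X: M = 41.0 kN·m/kg
  material P: M = 32.0 kN·m/kg
  material F: M = 25.7 kN·m/kg
  material S: M = 23.8 kN·m/kg
The maximum is for material A.

material A, M = 219 kN·m/kg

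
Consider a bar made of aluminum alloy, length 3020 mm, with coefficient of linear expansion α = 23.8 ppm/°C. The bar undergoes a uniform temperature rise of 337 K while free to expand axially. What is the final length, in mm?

ΔL = α·L₀·ΔT = 23.8×10⁻⁶ × 3020 mm × 337.0 K = 24.2 mm.
L = L₀ + ΔL = 3020 + 24.2 = 3044.2 mm.

3044.2 mm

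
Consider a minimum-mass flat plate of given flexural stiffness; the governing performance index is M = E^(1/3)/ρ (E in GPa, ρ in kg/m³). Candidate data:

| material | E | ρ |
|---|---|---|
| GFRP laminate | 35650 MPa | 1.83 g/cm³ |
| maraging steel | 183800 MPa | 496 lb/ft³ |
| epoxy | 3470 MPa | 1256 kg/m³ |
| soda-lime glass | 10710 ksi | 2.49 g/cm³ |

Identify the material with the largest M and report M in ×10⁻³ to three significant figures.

Normalizing units and computing the index:
  GFRP laminate: E = 35.65 GPa, ρ = 1830 kg/m³
  maraging steel: E = 183.8 GPa, ρ = 7945 kg/m³
  epoxy: E = 3.470 GPa, ρ = 1256 kg/m³
  soda-lime glass: E = 73.84 GPa, ρ = 2490 kg/m³
  GFRP laminate: M = 1.80×10⁻³
  soda-lime glass: M = 1.68×10⁻³
  epoxy: M = 1.21×10⁻³
  maraging steel: M = 0.716×10⁻³
Highest index: GFRP laminate.

GFRP laminate, M = 1.80×10⁻³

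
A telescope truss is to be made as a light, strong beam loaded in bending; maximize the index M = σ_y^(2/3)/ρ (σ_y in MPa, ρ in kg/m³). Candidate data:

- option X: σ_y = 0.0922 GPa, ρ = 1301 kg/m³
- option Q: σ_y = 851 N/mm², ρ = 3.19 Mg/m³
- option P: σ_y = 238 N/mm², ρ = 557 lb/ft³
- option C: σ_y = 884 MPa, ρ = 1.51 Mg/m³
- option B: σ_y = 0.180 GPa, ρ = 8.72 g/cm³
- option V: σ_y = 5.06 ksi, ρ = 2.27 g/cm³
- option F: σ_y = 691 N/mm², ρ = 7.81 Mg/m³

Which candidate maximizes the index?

option C

After converting to SI:
  option X: σ_y = 92.20 MPa, ρ = 1301 kg/m³
  option Q: σ_y = 851.0 MPa, ρ = 3190 kg/m³
  option P: σ_y = 238.0 MPa, ρ = 8922 kg/m³
  option C: σ_y = 884.0 MPa, ρ = 1510 kg/m³
  option B: σ_y = 180.0 MPa, ρ = 8720 kg/m³
  option V: σ_y = 34.89 MPa, ρ = 2270 kg/m³
  option F: σ_y = 691.0 MPa, ρ = 7810 kg/m³
  option C: M = 61.0×10⁻³
  option Q: M = 28.2×10⁻³
  option X: M = 15.7×10⁻³
  option F: M = 10.0×10⁻³
  option V: M = 4.70×10⁻³
  option P: M = 4.30×10⁻³
  option B: M = 3.66×10⁻³
Highest index: option C.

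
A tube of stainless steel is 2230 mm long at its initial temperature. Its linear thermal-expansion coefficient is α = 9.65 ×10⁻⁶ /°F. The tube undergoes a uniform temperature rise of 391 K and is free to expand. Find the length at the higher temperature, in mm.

Convert α: 9.65×10⁻⁶/°F × (9/5) = 17.4×10⁻⁶/K.
ΔL = α·L₀·ΔT = 17.4×10⁻⁶ × 2230 mm × 391.0 K = 15.1 mm.
L = L₀ + ΔL = 2230 + 15.1 = 2245.1 mm.

2245.1 mm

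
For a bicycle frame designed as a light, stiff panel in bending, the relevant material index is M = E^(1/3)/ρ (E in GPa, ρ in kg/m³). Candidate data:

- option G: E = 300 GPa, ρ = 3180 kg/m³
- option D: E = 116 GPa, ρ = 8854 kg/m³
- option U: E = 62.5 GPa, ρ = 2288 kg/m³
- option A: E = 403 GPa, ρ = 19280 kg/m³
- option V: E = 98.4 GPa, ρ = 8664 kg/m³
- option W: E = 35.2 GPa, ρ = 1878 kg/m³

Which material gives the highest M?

Evaluate M for each candidate:
  option G: M = 2.11×10⁻³
  option W: M = 1.75×10⁻³
  option U: M = 1.73×10⁻³
  option D: M = 0.551×10⁻³
  option V: M = 0.533×10⁻³
  option A: M = 0.383×10⁻³
Option G ranks first.

option G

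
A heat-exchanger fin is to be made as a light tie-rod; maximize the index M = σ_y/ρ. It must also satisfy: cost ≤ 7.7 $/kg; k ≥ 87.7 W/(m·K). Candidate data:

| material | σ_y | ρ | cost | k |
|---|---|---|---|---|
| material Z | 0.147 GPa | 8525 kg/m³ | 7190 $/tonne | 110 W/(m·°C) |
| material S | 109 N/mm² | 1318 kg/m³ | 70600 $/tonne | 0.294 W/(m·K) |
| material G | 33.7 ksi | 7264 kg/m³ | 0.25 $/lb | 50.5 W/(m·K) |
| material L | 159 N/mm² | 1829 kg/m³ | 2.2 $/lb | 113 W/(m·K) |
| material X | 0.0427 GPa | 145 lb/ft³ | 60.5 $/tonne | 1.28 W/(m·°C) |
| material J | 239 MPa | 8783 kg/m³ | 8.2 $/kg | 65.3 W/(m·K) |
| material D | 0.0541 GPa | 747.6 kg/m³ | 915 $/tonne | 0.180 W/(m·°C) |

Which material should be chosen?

Screen on constraints: cost ≤ 7.7 $/kg; k ≥ 87.7 W/(m·K). Survivors: material Z, material L.
After converting to SI:
  material Z: σ_y = 147.0 MPa, ρ = 8525 kg/m³
  material L: σ_y = 159.0 MPa, ρ = 1829 kg/m³
  material L: M = 86.9 kN·m/kg
  material Z: M = 17.2 kN·m/kg
Material L has the largest M.

material L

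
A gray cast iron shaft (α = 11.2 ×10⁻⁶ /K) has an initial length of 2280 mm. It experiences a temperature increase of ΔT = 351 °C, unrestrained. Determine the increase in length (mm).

8.96 mm

ΔL = α·L₀·ΔT = 11.2×10⁻⁶ × 2280 mm × 351.0 K = 8.96 mm.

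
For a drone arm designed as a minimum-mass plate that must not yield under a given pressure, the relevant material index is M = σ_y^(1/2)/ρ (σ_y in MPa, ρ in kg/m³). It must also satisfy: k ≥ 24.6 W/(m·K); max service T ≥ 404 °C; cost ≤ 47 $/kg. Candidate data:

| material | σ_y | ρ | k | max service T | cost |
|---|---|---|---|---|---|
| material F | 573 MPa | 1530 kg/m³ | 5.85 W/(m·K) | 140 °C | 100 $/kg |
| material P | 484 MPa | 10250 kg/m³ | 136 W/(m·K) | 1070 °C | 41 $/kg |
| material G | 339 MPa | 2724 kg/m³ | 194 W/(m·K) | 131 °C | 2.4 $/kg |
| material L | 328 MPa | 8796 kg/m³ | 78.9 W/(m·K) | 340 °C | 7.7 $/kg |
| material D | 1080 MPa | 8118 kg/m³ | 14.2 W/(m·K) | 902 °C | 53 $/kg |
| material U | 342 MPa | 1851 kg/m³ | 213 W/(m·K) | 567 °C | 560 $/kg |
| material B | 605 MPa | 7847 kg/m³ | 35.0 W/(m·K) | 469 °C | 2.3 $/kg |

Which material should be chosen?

material B

Screen on constraints: k ≥ 24.6 W/(m·K); max service T ≥ 404 °C; cost ≤ 47 $/kg. Survivors: material P, material B.
Evaluate M for each candidate:
  material B: M = 3.13×10⁻³
  material P: M = 2.15×10⁻³
Highest index: material B.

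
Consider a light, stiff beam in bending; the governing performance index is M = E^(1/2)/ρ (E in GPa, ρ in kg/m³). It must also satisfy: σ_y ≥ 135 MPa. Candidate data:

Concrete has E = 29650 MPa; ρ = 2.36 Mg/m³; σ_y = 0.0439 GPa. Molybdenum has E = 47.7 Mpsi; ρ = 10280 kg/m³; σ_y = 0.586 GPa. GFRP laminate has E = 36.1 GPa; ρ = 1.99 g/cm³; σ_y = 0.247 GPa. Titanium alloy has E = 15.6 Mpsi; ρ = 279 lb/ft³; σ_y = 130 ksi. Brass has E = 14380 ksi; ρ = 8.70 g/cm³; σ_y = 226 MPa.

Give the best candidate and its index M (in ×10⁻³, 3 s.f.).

Screen on constraints: σ_y ≥ 135 MPa. Survivors: molybdenum, GFRP laminate, titanium alloy, brass.
After converting to SI:
  molybdenum: E = 328.9 GPa, ρ = 10280 kg/m³
  GFRP laminate: E = 36.10 GPa, ρ = 1990 kg/m³
  titanium alloy: E = 107.6 GPa, ρ = 4469 kg/m³
  brass: E = 99.15 GPa, ρ = 8700 kg/m³
  GFRP laminate: M = 3.02×10⁻³
  titanium alloy: M = 2.32×10⁻³
  molybdenum: M = 1.76×10⁻³
  brass: M = 1.14×10⁻³
GFRP laminate ranks first.

GFRP laminate, M = 3.02×10⁻³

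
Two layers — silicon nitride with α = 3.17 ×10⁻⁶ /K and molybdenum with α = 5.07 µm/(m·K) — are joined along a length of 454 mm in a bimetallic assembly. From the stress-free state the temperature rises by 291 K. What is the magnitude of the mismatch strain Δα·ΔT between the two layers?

5.53×10⁻⁴

Δα = |3.17 − 5.07|×10⁻⁶/K = 1.90×10⁻⁶/K.
Mismatch strain = Δα·ΔT = 1.90×10⁻⁶ × 291.0 = 5.53×10⁻⁴.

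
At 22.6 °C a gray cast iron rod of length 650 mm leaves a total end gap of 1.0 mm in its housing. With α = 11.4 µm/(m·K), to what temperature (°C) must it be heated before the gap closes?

158 °C

α·L₀·ΔT = 1.0 mm ⇒ ΔT = 1.0 / (11.4×10⁻⁶ × 650.0) = 135.0 K.
T = 22.6 + 135.0 = 157.6 °C.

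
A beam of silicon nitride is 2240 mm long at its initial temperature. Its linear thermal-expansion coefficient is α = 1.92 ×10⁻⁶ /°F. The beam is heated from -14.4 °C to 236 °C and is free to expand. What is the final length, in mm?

Convert α: 1.92×10⁻⁶/°F × (9/5) = 3.46×10⁻⁶/K.
ΔT = 236 − (-14.4) = 250.4 K.
ΔL = α·L₀·ΔT = 3.46×10⁻⁶ × 2240 mm × 250.4 K = 1.94 mm.
L = L₀ + ΔL = 2240 + 1.94 = 2241.9 mm.

2241.9 mm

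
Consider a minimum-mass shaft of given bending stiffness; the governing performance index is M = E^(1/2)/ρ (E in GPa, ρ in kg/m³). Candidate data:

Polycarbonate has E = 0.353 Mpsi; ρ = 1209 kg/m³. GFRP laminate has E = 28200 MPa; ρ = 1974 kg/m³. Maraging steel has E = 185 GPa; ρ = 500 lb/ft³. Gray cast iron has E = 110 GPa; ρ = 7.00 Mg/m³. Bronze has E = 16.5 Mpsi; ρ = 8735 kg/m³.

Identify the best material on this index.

Convert each candidate to consistent units, then evaluate M:
  polycarbonate: E = 2.434 GPa, ρ = 1209 kg/m³
  GFRP laminate: E = 28.20 GPa, ρ = 1974 kg/m³
  maraging steel: E = 185.0 GPa, ρ = 8009 kg/m³
  gray cast iron: E = 110.0 GPa, ρ = 7000 kg/m³
  bronze: E = 113.8 GPa, ρ = 8735 kg/m³
  GFRP laminate: M = 2.69×10⁻³
  maraging steel: M = 1.70×10⁻³
  gray cast iron: M = 1.50×10⁻³
  polycarbonate: M = 1.29×10⁻³
  bronze: M = 1.22×10⁻³
The maximum is for GFRP laminate.

GFRP laminate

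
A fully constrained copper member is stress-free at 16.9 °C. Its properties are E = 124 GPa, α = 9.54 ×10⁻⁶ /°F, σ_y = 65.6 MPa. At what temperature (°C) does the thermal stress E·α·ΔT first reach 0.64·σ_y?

α = 9.54×10⁻⁶/°F × 9/5 = 17.2×10⁻⁶/K.
E·α·ΔT = 41.98 MPa ⇒ ΔT = 41.98 / (124.0×10³ × 17.2×10⁻⁶) = 19.72 K.
T = 16.9 + 19.72 = 36.62 °C.

36.6 °C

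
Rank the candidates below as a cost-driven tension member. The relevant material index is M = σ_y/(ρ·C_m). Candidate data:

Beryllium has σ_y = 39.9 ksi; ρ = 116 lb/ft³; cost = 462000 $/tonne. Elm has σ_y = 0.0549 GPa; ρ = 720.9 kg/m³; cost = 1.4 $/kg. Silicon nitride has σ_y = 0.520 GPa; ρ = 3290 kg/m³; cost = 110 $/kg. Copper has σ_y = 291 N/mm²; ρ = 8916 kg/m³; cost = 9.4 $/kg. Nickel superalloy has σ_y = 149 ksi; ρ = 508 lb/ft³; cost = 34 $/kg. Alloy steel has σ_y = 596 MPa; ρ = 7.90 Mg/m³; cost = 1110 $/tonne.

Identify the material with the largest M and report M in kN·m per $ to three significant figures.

alloy steel, M = 68.0 kN·m per $

Convert each candidate to consistent units, then evaluate M:
  beryllium: σ_y = 275.1 MPa, ρ = 1858 kg/m³, cost = 462.0 $/kg
  elm: σ_y = 54.90 MPa, ρ = 720.9 kg/m³, cost = 1.400 $/kg
  silicon nitride: σ_y = 520.0 MPa, ρ = 3290 kg/m³, cost = 110.0 $/kg
  copper: σ_y = 291.0 MPa, ρ = 8916 kg/m³, cost = 9.400 $/kg
  nickel superalloy: σ_y = 1027 MPa, ρ = 8137 kg/m³, cost = 34.00 $/kg
  alloy steel: σ_y = 596.0 MPa, ρ = 7900 kg/m³, cost = 1.110 $/kg
  alloy steel: M = 68.0 kN·m per $
  elm: M = 54.4 kN·m per $
  nickel superalloy: M = 3.71 kN·m per $
  copper: M = 3.47 kN·m per $
  silicon nitride: M = 1.44 kN·m per $
  beryllium: M = 0.320 kN·m per $
Alloy steel has the largest M.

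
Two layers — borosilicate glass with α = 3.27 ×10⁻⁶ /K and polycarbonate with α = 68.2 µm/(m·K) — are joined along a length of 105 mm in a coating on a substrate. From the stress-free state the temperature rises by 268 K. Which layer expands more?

polycarbonate

α(borosilicate glass) = 3.27×10⁻⁶/K vs α(polycarbonate) = 68.2×10⁻⁶/K.
Higher α expands more for the same ΔT: polycarbonate.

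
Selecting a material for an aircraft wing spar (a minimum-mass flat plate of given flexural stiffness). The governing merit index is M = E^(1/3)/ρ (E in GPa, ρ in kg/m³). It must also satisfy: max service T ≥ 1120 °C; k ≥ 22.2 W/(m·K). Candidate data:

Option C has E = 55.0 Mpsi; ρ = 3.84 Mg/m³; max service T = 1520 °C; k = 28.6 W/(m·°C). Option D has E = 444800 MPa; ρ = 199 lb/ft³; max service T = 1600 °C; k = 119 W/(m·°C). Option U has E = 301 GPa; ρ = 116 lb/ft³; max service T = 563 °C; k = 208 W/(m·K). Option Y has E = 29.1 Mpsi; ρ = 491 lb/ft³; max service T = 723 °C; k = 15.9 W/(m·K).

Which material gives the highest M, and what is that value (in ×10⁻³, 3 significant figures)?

Screen on constraints: max service T ≥ 1120 °C; k ≥ 22.2 W/(m·K). Survivors: option C, option D.
Putting every candidate on a common basis:
  option C: E = 379.2 GPa, ρ = 3840 kg/m³
  option D: E = 444.8 GPa, ρ = 3188 kg/m³
  option D: M = 2.39×10⁻³
  option C: M = 1.88×10⁻³
Highest index: option D.

option D, M = 2.39×10⁻³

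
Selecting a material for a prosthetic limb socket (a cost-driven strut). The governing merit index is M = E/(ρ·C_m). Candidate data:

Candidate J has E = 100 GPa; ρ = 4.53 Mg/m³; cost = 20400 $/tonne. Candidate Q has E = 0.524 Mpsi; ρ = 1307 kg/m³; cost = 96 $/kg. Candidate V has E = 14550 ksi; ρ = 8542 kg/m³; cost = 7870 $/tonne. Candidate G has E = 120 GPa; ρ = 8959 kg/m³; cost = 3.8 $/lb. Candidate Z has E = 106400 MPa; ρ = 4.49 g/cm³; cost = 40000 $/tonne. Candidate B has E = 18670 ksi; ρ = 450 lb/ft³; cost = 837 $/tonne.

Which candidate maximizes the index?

Convert each candidate to consistent units, then evaluate M:
  candidate J: E = 100.0 GPa, ρ = 4530 kg/m³, cost = 20.40 $/kg
  candidate Q: E = 3.613 GPa, ρ = 1307 kg/m³, cost = 96.00 $/kg
  candidate V: E = 100.3 GPa, ρ = 8542 kg/m³, cost = 7.870 $/kg
  candidate G: E = 120.0 GPa, ρ = 8959 kg/m³, cost = 8.377 $/kg
  candidate Z: E = 106.4 GPa, ρ = 4490 kg/m³, cost = 40.00 $/kg
  candidate B: E = 128.7 GPa, ρ = 7208 kg/m³, cost = 0.8370 $/kg
  candidate B: M = 21.3 MN·m per $
  candidate G: M = 1.60 MN·m per $
  candidate V: M = 1.49 MN·m per $
  candidate J: M = 1.08 MN·m per $
  candidate Z: M = 0.592 MN·m per $
  candidate Q: M = 0.0288 MN·m per $
Candidate B ranks first.

candidate B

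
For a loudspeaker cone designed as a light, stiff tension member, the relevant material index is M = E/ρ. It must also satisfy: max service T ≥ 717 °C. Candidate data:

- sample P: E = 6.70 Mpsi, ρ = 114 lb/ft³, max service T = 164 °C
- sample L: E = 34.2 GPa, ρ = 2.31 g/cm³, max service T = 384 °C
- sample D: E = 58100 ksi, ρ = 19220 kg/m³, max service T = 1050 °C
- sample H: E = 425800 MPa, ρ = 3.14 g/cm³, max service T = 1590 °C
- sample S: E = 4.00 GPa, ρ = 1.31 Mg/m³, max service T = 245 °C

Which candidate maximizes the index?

sample H

Screen on constraints: max service T ≥ 717 °C. Survivors: sample D, sample H.
After converting to SI:
  sample D: E = 400.6 GPa, ρ = 19220 kg/m³
  sample H: E = 425.8 GPa, ρ = 3140 kg/m³
  sample H: M = 136 MN·m/kg
  sample D: M = 20.8 MN·m/kg
Sample H has the largest M.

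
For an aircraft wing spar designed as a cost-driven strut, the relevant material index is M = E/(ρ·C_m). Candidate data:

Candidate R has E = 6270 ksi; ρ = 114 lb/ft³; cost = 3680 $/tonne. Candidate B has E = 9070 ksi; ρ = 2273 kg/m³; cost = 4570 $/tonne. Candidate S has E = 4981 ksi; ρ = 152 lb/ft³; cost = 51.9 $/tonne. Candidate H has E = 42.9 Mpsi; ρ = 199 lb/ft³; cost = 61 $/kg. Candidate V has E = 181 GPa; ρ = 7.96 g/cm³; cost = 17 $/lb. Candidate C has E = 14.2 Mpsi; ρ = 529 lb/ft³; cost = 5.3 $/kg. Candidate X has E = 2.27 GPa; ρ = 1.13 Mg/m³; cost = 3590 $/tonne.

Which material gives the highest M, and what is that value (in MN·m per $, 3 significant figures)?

candidate S, M = 272 MN·m per $

In SI units:
  candidate R: E = 43.23 GPa, ρ = 1826 kg/m³, cost = 3.680 $/kg
  candidate B: E = 62.54 GPa, ρ = 2273 kg/m³, cost = 4.570 $/kg
  candidate S: E = 34.34 GPa, ρ = 2435 kg/m³, cost = 0.05190 $/kg
  candidate H: E = 295.8 GPa, ρ = 3188 kg/m³, cost = 61.00 $/kg
  candidate V: E = 181.0 GPa, ρ = 7960 kg/m³, cost = 37.48 $/kg
  candidate C: E = 97.91 GPa, ρ = 8474 kg/m³, cost = 5.300 $/kg
  candidate X: E = 2.270 GPa, ρ = 1130 kg/m³, cost = 3.590 $/kg
  candidate S: M = 272 MN·m per $
  candidate R: M = 6.43 MN·m per $
  candidate B: M = 6.02 MN·m per $
  candidate C: M = 2.18 MN·m per $
  candidate H: M = 1.52 MN·m per $
  candidate V: M = 0.607 MN·m per $
  candidate X: M = 0.560 MN·m per $
Candidate S ranks first.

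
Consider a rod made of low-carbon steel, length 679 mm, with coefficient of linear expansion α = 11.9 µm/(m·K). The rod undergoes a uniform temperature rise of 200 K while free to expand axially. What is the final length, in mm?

680.62 mm

ΔL = α·L₀·ΔT = 11.9×10⁻⁶ × 679 mm × 200.0 K = 1.62 mm.
L = L₀ + ΔL = 679 + 1.62 = 680.62 mm.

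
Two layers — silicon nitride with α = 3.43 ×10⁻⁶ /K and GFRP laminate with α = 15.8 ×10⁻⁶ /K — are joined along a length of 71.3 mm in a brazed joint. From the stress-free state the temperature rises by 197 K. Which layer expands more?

α(silicon nitride) = 3.43×10⁻⁶/K vs α(GFRP laminate) = 15.8×10⁻⁶/K.
Higher α expands more for the same ΔT: GFRP laminate.

GFRP laminate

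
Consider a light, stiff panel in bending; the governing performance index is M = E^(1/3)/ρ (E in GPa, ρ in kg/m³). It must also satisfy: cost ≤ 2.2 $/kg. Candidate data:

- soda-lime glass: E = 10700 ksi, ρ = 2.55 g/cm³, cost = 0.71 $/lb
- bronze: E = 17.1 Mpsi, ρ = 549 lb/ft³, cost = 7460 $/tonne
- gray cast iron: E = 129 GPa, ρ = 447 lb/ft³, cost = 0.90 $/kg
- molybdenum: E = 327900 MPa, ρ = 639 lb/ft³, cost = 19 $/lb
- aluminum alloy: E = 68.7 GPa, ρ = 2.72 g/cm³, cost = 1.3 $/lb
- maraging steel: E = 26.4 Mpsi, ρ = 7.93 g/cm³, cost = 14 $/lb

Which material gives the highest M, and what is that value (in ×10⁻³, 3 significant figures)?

Screen on constraints: cost ≤ 2.2 $/kg. Survivors: soda-lime glass, gray cast iron.
Normalizing units and computing the index:
  soda-lime glass: E = 73.77 GPa, ρ = 2550 kg/m³
  gray cast iron: E = 129.0 GPa, ρ = 7160 kg/m³
  soda-lime glass: M = 1.64×10⁻³
  gray cast iron: M = 0.706×10⁻³
Soda-lime glass ranks first.

soda-lime glass, M = 1.64×10⁻³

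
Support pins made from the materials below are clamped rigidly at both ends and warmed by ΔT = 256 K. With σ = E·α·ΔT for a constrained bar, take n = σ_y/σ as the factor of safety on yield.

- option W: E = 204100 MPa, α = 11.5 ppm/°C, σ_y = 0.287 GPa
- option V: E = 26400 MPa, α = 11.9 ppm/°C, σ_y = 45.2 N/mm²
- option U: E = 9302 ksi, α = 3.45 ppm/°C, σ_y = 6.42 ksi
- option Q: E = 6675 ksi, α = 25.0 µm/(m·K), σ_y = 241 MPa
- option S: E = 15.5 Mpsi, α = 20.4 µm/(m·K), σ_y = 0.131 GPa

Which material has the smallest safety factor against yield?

option S

Converting E to GPa, α to ×10⁻⁶/K, σ_y to MPa, then σ and n for each:
  option W: E = 204.1, α = 11.5, σ_y = 287.0 → σ = 601 MPa, n = 0.478
  option V: E = 26.40, α = 11.9, σ_y = 45.20 → σ = 80.4 MPa, n = 0.562
  option U: E = 64.14, α = 3.45, σ_y = 44.26 → σ = 56.6 MPa, n = 0.781
  option Q: E = 46.02, α = 25.0, σ_y = 241.0 → σ = 295 MPa, n = 0.818
  option S: E = 106.9, α = 20.4, σ_y = 131.0 → σ = 558 MPa, n = 0.235
The minimum is option S at n = 0.235.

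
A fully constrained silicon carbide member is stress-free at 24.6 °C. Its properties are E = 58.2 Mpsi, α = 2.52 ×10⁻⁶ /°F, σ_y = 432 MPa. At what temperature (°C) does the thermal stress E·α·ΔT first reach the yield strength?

262 °C

E = 58.2 Mpsi = 401.3 GPa.
α = 2.52×10⁻⁶/°F × 9/5 = 4.54×10⁻⁶/K.
E·α·ΔT = 432.0 MPa ⇒ ΔT = 432.0 / (401.3×10³ × 4.54×10⁻⁶) = 237.3 K.
T = 24.6 + 237.3 = 261.9 °C.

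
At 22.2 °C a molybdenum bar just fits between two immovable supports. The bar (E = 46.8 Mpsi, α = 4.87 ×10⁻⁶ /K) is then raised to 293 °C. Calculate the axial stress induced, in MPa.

E = 46.8 Mpsi = 322.7 GPa.
ΔT = 270.8 K. Constrained thermal stress σ = E·α·ΔT = 322.7×10³ MPa × 4.87×10⁻⁶ × 270.8 = 426 MPa (compressive).

426 MPa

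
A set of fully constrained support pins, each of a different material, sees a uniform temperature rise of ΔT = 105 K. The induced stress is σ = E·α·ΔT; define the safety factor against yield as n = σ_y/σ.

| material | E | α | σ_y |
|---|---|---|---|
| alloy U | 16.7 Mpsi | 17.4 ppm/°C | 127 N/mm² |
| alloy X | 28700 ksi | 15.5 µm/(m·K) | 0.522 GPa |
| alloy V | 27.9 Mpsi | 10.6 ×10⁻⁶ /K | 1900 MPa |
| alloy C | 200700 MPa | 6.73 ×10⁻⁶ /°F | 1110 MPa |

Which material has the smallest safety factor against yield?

With everything in SI (GPa, ×10⁻⁶/K, MPa):
  alloy U: E = 115.1, α = 17.4, σ_y = 127.0 → σ = 210 MPa, n = 0.604
  alloy X: E = 197.9, α = 15.5, σ_y = 522.0 → σ = 322 MPa, n = 1.62
  alloy V: E = 192.4, α = 10.6, σ_y = 1900 → σ = 214 MPa, n = 8.87
  alloy C: E = 200.7, α = 12.1, σ_y = 1110 → σ = 255 MPa, n = 4.35
Smallest n: alloy U with n = 0.604.

alloy U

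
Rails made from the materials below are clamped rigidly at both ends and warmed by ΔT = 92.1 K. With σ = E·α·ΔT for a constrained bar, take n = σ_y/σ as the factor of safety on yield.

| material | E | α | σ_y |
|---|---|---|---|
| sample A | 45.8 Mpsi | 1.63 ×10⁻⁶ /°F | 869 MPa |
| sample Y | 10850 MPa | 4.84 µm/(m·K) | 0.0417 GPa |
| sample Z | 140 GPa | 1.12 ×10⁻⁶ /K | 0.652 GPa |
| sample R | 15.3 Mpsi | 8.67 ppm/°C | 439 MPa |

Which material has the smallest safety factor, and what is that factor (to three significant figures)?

sample R, n = 5.21

Converting E to GPa, α to ×10⁻⁶/K, σ_y to MPa, then σ and n for each:
  sample A: E = 315.8, α = 2.93, σ_y = 869.0 → σ = 85.3 MPa, n = 10.2
  sample Y: E = 10.85, α = 4.84, σ_y = 41.70 → σ = 4.84 MPa, n = 8.62
  sample Z: E = 140.0, α = 1.12, σ_y = 652.0 → σ = 14.4 MPa, n = 45.1
  sample R: E = 105.5, α = 8.67, σ_y = 439.0 → σ = 84.2 MPa, n = 5.21
Smallest n: sample R with n = 5.21.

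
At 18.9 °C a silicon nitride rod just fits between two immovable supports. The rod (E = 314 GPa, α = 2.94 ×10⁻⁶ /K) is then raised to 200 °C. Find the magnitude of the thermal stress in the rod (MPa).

167 MPa

ΔT = 181.1 K. Constrained thermal stress σ = E·α·ΔT = 314.0×10³ MPa × 2.94×10⁻⁶ × 181.1 = 167 MPa (compressive).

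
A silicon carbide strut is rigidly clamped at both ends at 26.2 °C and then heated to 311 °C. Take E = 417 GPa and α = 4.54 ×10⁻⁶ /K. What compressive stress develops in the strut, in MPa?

ΔT = 284.8 K. Constrained thermal stress σ = E·α·ΔT = 417.0×10³ MPa × 4.54×10⁻⁶ × 284.8 = 539 MPa (compressive).

539 MPa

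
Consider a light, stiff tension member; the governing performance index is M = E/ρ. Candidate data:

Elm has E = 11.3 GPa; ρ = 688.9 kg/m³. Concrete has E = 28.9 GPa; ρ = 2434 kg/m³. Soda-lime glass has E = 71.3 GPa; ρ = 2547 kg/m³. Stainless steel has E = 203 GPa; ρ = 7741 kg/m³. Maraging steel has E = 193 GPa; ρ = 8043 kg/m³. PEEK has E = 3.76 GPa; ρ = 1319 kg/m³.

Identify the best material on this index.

soda-lime glass

Computing M directly (units already consistent):
  soda-lime glass: M = 28.0 MN·m/kg
  stainless steel: M = 26.2 MN·m/kg
  maraging steel: M = 24.0 MN·m/kg
  elm: M = 16.4 MN·m/kg
  concrete: M = 11.9 MN·m/kg
  PEEK: M = 2.85 MN·m/kg
Soda-lime glass has the largest M.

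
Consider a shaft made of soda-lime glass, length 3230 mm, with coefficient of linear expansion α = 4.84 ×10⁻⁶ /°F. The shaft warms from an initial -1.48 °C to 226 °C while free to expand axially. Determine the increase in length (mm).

Convert α: 4.84×10⁻⁶/°F × (9/5) = 8.71×10⁻⁶/K.
ΔT = 226 − (-1.48) = 227.5 K.
ΔL = α·L₀·ΔT = 8.71×10⁻⁶ × 3230 mm × 227.5 K = 6.40 mm.

6.40 mm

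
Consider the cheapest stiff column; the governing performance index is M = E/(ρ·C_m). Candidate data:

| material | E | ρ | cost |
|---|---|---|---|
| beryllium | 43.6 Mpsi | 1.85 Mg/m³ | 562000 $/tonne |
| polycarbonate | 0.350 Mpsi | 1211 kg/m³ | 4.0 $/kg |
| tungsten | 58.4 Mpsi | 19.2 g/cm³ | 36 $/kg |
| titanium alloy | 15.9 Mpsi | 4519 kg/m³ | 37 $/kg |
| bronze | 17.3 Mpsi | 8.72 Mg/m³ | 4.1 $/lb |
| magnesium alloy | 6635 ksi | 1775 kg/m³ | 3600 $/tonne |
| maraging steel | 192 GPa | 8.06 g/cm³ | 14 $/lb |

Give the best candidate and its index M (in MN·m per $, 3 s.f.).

In SI units:
  beryllium: E = 300.6 GPa, ρ = 1850 kg/m³, cost = 562.0 $/kg
  polycarbonate: E = 2.413 GPa, ρ = 1211 kg/m³, cost = 4.000 $/kg
  tungsten: E = 402.7 GPa, ρ = 19200 kg/m³, cost = 36.00 $/kg
  titanium alloy: E = 109.6 GPa, ρ = 4519 kg/m³, cost = 37.00 $/kg
  bronze: E = 119.3 GPa, ρ = 8720 kg/m³, cost = 9.039 $/kg
  magnesium alloy: E = 45.75 GPa, ρ = 1775 kg/m³, cost = 3.600 $/kg
  maraging steel: E = 192.0 GPa, ρ = 8060 kg/m³, cost = 30.86 $/kg
  magnesium alloy: M = 7.16 MN·m per $
  bronze: M = 1.51 MN·m per $
  maraging steel: M = 0.772 MN·m per $
  titanium alloy: M = 0.656 MN·m per $
  tungsten: M = 0.583 MN·m per $
  polycarbonate: M = 0.498 MN·m per $
  beryllium: M = 0.289 MN·m per $
The maximum is for magnesium alloy.

magnesium alloy, M = 7.16 MN·m per $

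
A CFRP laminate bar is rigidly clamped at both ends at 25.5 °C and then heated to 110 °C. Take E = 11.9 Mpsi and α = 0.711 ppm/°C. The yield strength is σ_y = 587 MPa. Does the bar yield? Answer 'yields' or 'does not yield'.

does not yield

E = 11.9 Mpsi = 82.05 GPa.
ΔT = 84.50 K. Constrained thermal stress σ = E·α·ΔT = 82.05×10³ MPa × 0.711×10⁻⁶ × 84.50 = 4.93 MPa (compressive).
Compare to σ_y = 587 MPa: σ < σ_y, so it does not yield.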